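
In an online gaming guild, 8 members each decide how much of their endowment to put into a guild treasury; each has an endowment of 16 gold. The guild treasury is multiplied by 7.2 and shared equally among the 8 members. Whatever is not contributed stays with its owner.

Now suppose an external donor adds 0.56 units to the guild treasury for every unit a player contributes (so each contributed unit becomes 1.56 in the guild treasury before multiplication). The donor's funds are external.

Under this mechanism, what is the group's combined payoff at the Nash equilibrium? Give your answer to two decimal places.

Under the mechanism each unit contributed yields 7.2 × 1.56 / 8 = 1.4040 back to its contributor per unit of net cost, which exceeds 1, making full contribution the dominant choice for everyone.
At the Nash equilibrium everyone contributes 16. Group total payoff = 7.2 × 1.56 × 128 = 1437.70.

1437.70 gold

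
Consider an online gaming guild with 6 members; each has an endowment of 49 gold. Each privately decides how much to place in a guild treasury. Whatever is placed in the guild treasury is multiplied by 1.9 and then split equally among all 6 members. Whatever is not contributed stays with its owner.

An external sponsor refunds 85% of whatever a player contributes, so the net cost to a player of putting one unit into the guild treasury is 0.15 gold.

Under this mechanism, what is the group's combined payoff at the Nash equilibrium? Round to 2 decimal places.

808.50 gold

Under the mechanism each unit contributed yields (1.9/6) / 0.15 = 2.1111 back to its contributor per unit of net cost, which exceeds 1, making full contribution the dominant choice for everyone.
At the Nash equilibrium everyone contributes 49. Group total payoff = 6 × (49 × 0.85 + 1.9 × 49) = 808.50.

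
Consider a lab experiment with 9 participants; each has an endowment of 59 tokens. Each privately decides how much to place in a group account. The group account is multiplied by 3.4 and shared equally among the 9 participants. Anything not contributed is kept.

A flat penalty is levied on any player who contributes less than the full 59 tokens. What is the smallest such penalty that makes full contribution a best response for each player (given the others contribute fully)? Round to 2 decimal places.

36.71 tokens

Given the others contribute fully, the best deviation is to contribute 0 (any partial contribution still incurs the fine and gives up units whose private return 0.3778 is below 1).
Deviating from 59 to 0 saves 59 tokens but forfeits the deviator's share of the drop in the group account: 3.4/9 × 59 = 22.29.
So the deviation gain is 59 − 22.29 = 36.71, and the fine must be at least 36.71 tokens to wipe it out.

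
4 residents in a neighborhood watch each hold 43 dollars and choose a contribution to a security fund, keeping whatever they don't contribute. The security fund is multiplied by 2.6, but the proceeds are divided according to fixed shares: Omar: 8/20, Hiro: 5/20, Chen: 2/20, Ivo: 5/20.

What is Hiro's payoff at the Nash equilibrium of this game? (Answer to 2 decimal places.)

70.95 dollars

Player j's private return per contributed unit is 2.6 × (j's share). Contributing is weakly dominant for j when that share is at least 1/2.6 = 0.3846, and contributing 0 is dominant otherwise.
Only Omar (8/20) clears that bar, contributing 43; the remaining 3 contribute 0. Total contributed: 43.
Hiro keeps 43 and receives 2.6 × 43 × 5/20 = 27.95 from the security fund, for a payoff of 70.95.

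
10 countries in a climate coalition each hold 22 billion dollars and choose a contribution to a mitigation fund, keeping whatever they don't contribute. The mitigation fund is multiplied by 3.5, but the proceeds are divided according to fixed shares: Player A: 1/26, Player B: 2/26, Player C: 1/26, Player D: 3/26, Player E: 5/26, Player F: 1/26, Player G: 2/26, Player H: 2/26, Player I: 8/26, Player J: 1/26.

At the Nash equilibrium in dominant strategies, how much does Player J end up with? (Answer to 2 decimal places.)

A player with share s gets back 3.5·s per unit contributed, so full contribution is dominant for anyone with s > 1/3.5 = 0.2857 and zero contribution is dominant for anyone below.
Player I alone (share 8/26) is above the threshold, contributing 22; the remaining 9 contribute 0. Total contributed: 22.
Player J keeps 22 and receives 3.5 × 22 × 1/26 = 2.96 from the mitigation fund, for a payoff of 24.96.

24.96 billion dollars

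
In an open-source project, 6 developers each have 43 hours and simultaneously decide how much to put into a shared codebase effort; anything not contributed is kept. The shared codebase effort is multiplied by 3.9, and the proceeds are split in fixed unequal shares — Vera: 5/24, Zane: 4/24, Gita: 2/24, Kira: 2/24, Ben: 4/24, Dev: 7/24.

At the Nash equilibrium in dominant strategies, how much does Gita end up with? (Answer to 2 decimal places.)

Each unit j contributes comes back to j as 3.9 × (j's share), so j prefers to contribute only if that share exceeds 1/3.9 = 0.2564; otherwise keeping the unit dominates.
Dev alone (share 7/24) is above the threshold, contributing 43; the remaining 5 contribute 0. Total contributed: 43.
Gita keeps 43 and receives 3.9 × 43 × 2/24 = 13.98 from the shared codebase effort, for a payoff of 56.98.

56.98 hours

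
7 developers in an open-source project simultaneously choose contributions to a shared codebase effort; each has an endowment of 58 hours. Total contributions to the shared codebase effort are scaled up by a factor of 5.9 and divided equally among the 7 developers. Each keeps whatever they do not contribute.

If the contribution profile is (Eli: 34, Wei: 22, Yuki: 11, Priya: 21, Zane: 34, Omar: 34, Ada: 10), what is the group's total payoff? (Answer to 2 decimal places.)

Total contributed: 34 + 22 + 11 + 21 + 34 + 34 + 10 = 166; total kept: 7 × 58 − 166 = 240.
The shared codebase effort pays out 5.9 × 166 = 979.40 in aggregate.
Group total = 240 + 979.40 = 1219.40.

1219.40 hours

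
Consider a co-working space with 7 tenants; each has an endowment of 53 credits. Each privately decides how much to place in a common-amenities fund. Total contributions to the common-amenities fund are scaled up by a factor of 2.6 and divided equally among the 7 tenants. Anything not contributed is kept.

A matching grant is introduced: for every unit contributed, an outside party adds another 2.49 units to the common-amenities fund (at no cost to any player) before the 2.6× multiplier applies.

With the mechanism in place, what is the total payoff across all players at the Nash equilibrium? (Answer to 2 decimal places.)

The effective private return per unit is now 2.6 × 3.49 / 7 = 1.2963 > 1, so every player's dominant strategy flips to full contribution.
At the Nash equilibrium everyone contributes 53. Group total payoff = 2.6 × 3.49 × 371 = 3366.45.

3366.45 credits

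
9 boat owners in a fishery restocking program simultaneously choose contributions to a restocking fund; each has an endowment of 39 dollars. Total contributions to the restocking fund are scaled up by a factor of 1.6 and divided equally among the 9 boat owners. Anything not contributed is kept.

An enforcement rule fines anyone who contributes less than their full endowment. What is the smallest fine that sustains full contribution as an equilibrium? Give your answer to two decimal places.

Given the others contribute fully, the best deviation is to contribute 0 (any partial contribution still incurs the fine and gives up units whose private return 0.1778 is below 1).
Deviating from 39 to 0 saves 39 dollars but forfeits the deviator's share of the drop in the restocking fund: 1.6/9 × 39 = 6.93.
So the deviation gain is 39 − 6.93 = 32.07, and the fine must be at least 32.07 dollars to wipe it out.

32.07 dollars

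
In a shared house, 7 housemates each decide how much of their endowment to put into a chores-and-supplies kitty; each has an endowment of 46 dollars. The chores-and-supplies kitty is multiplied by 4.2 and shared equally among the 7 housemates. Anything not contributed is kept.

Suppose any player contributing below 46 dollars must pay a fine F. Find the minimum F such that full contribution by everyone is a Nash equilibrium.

Given the others contribute fully, the best deviation is to contribute 0 (any partial contribution still incurs the fine and gives up units whose private return 0.6000 is below 1).
Deviating from 46 to 0 saves 46 dollars but forfeits the deviator's share of the drop in the chores-and-supplies kitty: 4.2/7 × 46 = 27.60.
So the deviation gain is 46 − 27.60 = 18.40, and the fine must be at least 18.40 dollars to wipe it out.

18.40 dollars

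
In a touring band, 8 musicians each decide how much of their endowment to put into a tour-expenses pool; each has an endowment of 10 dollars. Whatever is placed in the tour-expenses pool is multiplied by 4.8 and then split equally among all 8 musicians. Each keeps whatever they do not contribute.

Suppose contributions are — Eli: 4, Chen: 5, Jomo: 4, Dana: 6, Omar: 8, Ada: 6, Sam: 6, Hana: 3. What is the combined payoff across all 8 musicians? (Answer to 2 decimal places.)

Total contributed: 4 + 5 + 4 + 6 + 8 + 6 + 6 + 3 = 42; total kept: 8 × 10 − 42 = 38.
The tour-expenses pool pays out 4.8 × 42 = 201.60 in aggregate.
Group total = 38 + 201.60 = 239.60.

239.60 dollars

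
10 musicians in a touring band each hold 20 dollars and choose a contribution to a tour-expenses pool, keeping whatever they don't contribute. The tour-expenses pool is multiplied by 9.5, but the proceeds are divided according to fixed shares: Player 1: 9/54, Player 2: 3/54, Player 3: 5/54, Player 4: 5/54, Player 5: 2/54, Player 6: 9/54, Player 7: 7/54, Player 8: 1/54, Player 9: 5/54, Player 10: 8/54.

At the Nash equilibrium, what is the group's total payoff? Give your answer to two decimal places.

880.00 dollars

A player with share s gets back 9.5·s per unit contributed, so full contribution is dominant for anyone with s > 1/9.5 = 0.1053 and zero contribution is dominant for anyone below.
Player 1, Player 6, Player 7 and Player 10 clear that bar, contributing 20 each; the remaining 6 contribute 0. Total contributed: 80.
The tour-expenses pool pays out 9.5 × 80 = 760.00 in total (split across the unequal shares, but the aggregate is all that matters for the group sum).
The 6 free-riders keep 20 each, adding 120. Group total = 120 + 760.00 = 880.00.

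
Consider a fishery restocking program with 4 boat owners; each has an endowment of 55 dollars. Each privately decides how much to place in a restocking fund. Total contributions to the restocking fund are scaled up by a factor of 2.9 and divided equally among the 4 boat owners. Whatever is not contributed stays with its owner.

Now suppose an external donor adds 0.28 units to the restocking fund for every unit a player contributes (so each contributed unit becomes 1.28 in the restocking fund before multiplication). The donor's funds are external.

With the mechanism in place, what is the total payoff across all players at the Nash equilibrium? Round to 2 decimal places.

220.00 dollars

Even with the mechanism, each unit contributed returns only 2.9 × 1.28 / 4 = 0.9280 per unit of net cost, so contributing nothing is still dominant.
At the Nash equilibrium no one contributes; group total payoff = 4 × 55 = 220.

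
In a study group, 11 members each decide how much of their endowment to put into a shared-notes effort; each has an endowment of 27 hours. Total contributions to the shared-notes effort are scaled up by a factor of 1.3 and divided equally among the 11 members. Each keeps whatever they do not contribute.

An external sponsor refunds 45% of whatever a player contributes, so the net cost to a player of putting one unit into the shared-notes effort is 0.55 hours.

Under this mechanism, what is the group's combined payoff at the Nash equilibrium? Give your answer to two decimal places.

With the mechanism, a contributed unit returns (1.3/11) / 0.55 = 0.2149 per unit of net cost — still below 1 — so contributing 0 remains dominant for every player.
At the Nash equilibrium no one contributes; group total payoff = 11 × 27 = 297.

297.00 hours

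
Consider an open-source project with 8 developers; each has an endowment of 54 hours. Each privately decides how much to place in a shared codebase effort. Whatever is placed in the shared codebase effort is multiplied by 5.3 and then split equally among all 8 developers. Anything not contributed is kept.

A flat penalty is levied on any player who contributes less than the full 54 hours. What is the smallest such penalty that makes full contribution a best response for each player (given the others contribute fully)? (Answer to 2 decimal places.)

Given the others contribute fully, the best deviation is to contribute 0 (any partial contribution still incurs the fine and gives up units whose private return 0.6625 is below 1).
Deviating from 54 to 0 saves 54 hours but forfeits the deviator's share of the drop in the shared codebase effort: 5.3/8 × 54 = 35.77.
So the deviation gain is 54 − 35.77 = 18.23, and the fine must be at least 18.23 hours to wipe it out.

18.23 hours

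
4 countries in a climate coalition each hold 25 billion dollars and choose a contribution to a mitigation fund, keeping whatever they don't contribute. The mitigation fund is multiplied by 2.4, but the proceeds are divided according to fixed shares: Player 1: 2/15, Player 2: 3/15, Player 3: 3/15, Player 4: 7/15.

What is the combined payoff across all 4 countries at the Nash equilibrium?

135.00 billion dollars

For player j, contributing a unit is worthwhile iff 2.4 × (j's share) ≥ 1, i.e. iff j's share is at least 0.4167.
Player 4 alone (share 7/15) is above the threshold, contributing 25; the remaining 3 contribute 0. Total contributed: 25.
The mitigation fund pays out 2.4 × 25 = 60.00 in total (split across the unequal shares, but the aggregate is all that matters for the group sum).
The 3 free-riders keep 25 each, adding 75. Group total = 75 + 60.00 = 135.00.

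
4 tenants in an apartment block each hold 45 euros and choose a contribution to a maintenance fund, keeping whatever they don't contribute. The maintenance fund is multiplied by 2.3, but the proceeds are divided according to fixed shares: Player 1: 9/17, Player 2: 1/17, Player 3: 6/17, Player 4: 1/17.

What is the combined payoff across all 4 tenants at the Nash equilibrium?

A player with share s gets back 2.3·s per unit contributed, so full contribution is dominant for anyone with s > 1/2.3 = 0.4348 and zero contribution is dominant for anyone below.
Only Player 1 (9/17) clears that bar, contributing 45; the remaining 3 contribute 0. Total contributed: 45.
The maintenance fund pays out 2.3 × 45 = 103.50 in total (split across the unequal shares, but the aggregate is all that matters for the group sum).
The 3 free-riders keep 45 each, adding 135. Group total = 135 + 103.50 = 238.50.

238.50 euros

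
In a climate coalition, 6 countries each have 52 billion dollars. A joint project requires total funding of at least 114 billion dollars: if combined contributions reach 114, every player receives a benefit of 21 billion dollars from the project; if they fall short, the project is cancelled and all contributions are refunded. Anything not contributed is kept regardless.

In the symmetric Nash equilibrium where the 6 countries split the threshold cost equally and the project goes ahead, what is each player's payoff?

54 billion dollars

Equal share of the threshold: 114/6 = 19.
At this profile no one gains by cutting their contribution: any cut drops the total below 114, the project is cancelled, contributions are refunded, and the deviator ends with 52, which is less than 52 − 19 + 21 = 54. Contributing more than 19 just wastes the excess. So contributing exactly 19 is a best response.
Each player's payoff: 52 − 19 + 21 = 54.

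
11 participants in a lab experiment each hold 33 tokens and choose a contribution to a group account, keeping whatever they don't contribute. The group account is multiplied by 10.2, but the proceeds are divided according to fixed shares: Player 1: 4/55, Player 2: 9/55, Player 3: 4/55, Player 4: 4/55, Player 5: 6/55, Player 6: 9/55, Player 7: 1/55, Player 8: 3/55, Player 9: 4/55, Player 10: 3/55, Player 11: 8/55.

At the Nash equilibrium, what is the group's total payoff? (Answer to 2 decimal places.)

1577.40 tokens

For player j, contributing a unit is worthwhile iff 10.2 × (j's share) ≥ 1, i.e. iff j's share is at least 0.0980.
Player 2, Player 5, Player 6 and Player 11 clear that bar, contributing 33 each; the remaining 7 contribute 0. Total contributed: 132.
The group account pays out 10.2 × 132 = 1346.40 in total (split across the unequal shares, but the aggregate is all that matters for the group sum).
The 7 free-riders keep 33 each, adding 231. Group total = 231 + 1346.40 = 1577.40.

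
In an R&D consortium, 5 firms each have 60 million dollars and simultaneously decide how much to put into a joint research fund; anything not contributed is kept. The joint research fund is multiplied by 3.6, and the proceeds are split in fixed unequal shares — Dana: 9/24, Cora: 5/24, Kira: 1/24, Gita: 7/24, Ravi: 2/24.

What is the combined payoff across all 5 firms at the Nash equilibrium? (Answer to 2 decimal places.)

Player j's private return per contributed unit is 3.6 × (j's share). Contributing is weakly dominant for j when that share is at least 1/3.6 = 0.2778, and contributing 0 is dominant otherwise.
Dana and Gita are above the threshold, contributing 60 each; the remaining 3 contribute 0. Total contributed: 120.
The joint research fund pays out 3.6 × 120 = 432.00 in total (split across the unequal shares, but the aggregate is all that matters for the group sum).
The 3 free-riders keep 60 each, adding 180. Group total = 180 + 432.00 = 612.00.

612.00 million dollars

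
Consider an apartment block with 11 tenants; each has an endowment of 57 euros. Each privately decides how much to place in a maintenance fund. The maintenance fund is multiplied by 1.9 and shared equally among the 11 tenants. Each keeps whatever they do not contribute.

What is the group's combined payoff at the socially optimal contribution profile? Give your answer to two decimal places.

Each contributed unit returns 1.900 to the group as a whole (0.1727 to each of 11 players), which exceeds 1, so the social optimum is full contribution: group total = 1.900 × 627 = 1191.30.

1191.30 euros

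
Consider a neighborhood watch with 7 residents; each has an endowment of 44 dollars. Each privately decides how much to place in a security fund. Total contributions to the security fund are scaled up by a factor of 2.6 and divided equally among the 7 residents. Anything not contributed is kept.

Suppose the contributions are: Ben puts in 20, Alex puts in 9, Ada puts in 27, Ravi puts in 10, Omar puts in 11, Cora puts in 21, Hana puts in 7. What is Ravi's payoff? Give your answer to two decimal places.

73.00 dollars

Total contributed: 20 + 9 + 27 + 10 + 11 + 21 + 7 = 105.
Each receives 2.6 × 105 / 7 = 39.00 from the security fund.
Ravi keeps 44 − 10 = 34, so Ravi's payoff is 34 + 39.00 = 73.00.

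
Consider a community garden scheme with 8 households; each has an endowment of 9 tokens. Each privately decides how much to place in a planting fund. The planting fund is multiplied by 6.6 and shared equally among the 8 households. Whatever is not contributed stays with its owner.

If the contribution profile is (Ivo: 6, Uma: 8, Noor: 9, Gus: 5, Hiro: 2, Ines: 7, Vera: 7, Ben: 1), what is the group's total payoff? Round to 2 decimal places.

324.00 tokens

Total contributed: 6 + 8 + 9 + 5 + 2 + 7 + 7 + 1 = 45; total kept: 8 × 9 − 45 = 27.
The planting fund pays out 6.6 × 45 = 297.00 in aggregate.
Group total = 27 + 297.00 = 324.00.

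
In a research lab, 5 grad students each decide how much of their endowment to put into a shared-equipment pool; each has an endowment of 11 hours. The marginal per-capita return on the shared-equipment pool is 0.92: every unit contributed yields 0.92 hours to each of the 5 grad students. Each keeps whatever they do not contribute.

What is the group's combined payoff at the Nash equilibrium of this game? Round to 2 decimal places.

55.00 hours

The private return per contributed unit is 0.92 < 1, so contributing 0 is dominant for every player. At the Nash equilibrium everyone keeps their 11, and the group total is 5 × 11 = 55.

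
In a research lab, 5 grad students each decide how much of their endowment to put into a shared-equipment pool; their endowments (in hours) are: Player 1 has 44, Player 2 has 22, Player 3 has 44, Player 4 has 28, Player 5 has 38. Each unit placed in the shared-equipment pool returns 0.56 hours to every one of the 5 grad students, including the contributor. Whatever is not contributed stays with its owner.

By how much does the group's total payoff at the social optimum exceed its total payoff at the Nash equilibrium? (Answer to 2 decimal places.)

316.80 hours

The private return per contributed unit is 0.56 < 1 for everyone, so the Nash equilibrium is zero contribution and the group total is Σ E_j = 44 + 22 + 44 + 28 + 38 = 176.
Each contributed unit returns 2.800 to the group, so the social optimum is full contribution by everyone: group total = 2.800 × 176 = 492.80.
Efficiency loss = (2.800 − 1) × 176 = 316.80.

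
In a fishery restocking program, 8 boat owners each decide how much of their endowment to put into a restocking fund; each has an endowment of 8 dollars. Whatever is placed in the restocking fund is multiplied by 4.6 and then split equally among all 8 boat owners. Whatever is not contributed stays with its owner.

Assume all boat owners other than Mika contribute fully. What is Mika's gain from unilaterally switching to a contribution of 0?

3.40 dollars

Switching from a contribution of 8 to 0 lets Mika keep an extra 8 dollars, but lowers the restocking fund by 8, which costs Mika their own share of that drop: 4.6/8 × 8 = 4.60.
Net gain = 8 − 4.60 = 3.40. The private return per contributed unit (0.5750) is below 1, so free-riding is indeed the best response regardless of what the others do.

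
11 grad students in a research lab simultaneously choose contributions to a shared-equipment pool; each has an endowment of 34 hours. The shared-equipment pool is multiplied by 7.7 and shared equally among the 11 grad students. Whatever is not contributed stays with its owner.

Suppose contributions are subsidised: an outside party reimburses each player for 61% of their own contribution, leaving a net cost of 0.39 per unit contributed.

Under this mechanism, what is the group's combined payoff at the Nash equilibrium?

3107.94 hours

Under the mechanism each unit contributed yields (7.7/11) / 0.39 = 1.7949 back to its contributor per unit of net cost, which exceeds 1, making full contribution the dominant choice for everyone.
So the Nash equilibrium is full contribution by all 11; the group earns 11 × (34 × 0.61 + 7.7 × 34) = 3107.94.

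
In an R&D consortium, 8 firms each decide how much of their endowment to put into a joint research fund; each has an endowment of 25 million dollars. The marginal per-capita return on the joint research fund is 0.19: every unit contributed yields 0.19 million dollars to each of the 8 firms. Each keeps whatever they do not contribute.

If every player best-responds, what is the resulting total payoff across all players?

200.00 million dollars

The private return per contributed unit is 0.19 < 1, so contributing 0 is dominant for every player. At the Nash equilibrium everyone keeps their 25, and the group total is 8 × 25 = 200.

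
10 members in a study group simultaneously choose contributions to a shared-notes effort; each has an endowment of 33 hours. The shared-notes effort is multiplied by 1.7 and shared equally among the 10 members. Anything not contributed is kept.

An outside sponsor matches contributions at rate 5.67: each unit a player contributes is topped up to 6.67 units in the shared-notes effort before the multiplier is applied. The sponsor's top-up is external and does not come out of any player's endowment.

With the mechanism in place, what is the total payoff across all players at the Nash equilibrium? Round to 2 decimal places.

3741.87 hours

The effective private return per unit is now 1.7 × 6.67 / 10 = 1.1339 > 1, so every player's dominant strategy flips to full contribution.
At the Nash equilibrium everyone contributes 33. Group total payoff = 1.7 × 6.67 × 330 = 3741.87.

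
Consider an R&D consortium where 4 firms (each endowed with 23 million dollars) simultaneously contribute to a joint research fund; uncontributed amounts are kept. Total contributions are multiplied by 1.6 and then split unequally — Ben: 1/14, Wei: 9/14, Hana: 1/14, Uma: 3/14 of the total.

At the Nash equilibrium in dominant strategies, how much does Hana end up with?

25.63 million dollars

For player j, contributing a unit is worthwhile iff 1.6 × (j's share) ≥ 1, i.e. iff j's share is at least 0.6250.
Wei alone (share 9/14) is above the threshold, contributing 23; the remaining 3 contribute 0. Total contributed: 23.
Hana keeps 23 and receives 1.6 × 23 × 1/14 = 2.63 from the joint research fund, for a payoff of 25.63.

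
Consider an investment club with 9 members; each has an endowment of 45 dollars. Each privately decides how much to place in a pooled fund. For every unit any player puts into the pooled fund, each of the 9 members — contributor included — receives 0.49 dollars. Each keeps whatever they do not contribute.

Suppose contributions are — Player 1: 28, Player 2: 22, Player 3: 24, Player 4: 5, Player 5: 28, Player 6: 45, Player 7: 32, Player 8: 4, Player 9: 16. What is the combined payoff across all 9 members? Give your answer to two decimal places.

Total contributed: 28 + 22 + 24 + 5 + 28 + 45 + 32 + 4 + 16 = 204; total kept: 9 × 45 − 204 = 201.
The pooled fund pays out 0.49 × 9 × 204 = 899.64 in aggregate.
Group total = 201 + 899.64 = 1100.64.

1100.64 dollars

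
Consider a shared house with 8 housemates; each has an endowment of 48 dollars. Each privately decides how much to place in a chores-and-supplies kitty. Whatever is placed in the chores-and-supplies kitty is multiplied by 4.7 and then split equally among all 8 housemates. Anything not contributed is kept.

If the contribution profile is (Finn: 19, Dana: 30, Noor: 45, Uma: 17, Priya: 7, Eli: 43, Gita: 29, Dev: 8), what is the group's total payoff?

Total contributed: 19 + 30 + 45 + 17 + 7 + 43 + 29 + 8 = 198; total kept: 8 × 48 − 198 = 186.
The chores-and-supplies kitty pays out 4.7 × 198 = 930.60 in aggregate.
Group total = 186 + 930.60 = 1116.60.

1116.60 dollars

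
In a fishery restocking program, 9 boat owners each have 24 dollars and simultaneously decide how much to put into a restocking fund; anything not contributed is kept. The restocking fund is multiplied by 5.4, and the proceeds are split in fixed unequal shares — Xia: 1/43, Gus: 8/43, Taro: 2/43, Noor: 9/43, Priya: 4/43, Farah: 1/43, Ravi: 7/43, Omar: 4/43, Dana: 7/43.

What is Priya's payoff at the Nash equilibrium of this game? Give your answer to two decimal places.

For player j, contributing a unit is worthwhile iff 5.4 × (j's share) ≥ 1, i.e. iff j's share is at least 0.1852.
The shares above 0.1852 belong to Gus and Noor, contributing 24 each; the remaining 7 contribute 0. Total contributed: 48.
Priya keeps 24 and receives 5.4 × 48 × 4/43 = 24.11 from the restocking fund, for a payoff of 48.11.

48.11 dollars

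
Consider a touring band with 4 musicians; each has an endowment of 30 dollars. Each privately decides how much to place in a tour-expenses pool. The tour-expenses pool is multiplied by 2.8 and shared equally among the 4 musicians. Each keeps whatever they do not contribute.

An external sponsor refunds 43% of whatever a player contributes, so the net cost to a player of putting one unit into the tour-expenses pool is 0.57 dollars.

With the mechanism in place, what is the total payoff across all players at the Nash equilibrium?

387.60 dollars

Under the mechanism each unit contributed yields (2.8/4) / 0.57 = 1.2281 back to its contributor per unit of net cost, which exceeds 1, making full contribution the dominant choice for everyone.
So the Nash equilibrium is full contribution by all 4; the group earns 4 × (30 × 0.43 + 2.8 × 30) = 387.60.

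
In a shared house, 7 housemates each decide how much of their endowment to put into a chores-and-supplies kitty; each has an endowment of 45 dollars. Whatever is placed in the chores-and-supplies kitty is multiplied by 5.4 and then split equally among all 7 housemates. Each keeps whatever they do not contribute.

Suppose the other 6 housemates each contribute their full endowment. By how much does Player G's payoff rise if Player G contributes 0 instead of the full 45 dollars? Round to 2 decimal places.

10.29 dollars

Switching from a contribution of 45 to 0 lets Player G keep an extra 45 dollars, but lowers the chores-and-supplies kitty by 45, which costs Player G their own share of that drop: 5.4/7 × 45 = 34.71.
Net gain = 45 − 34.71 = 10.29. The private return per contributed unit (0.7714) is below 1, so free-riding is indeed the best response regardless of what the others do.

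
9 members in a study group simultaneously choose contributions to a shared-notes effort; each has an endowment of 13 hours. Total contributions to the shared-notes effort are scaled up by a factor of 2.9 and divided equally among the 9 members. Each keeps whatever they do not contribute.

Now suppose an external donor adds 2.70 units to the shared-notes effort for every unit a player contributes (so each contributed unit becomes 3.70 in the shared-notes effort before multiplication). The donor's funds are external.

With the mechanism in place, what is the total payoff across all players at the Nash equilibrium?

With the mechanism, a contributed unit returns 2.9 × 3.70 / 9 = 1.1922 per unit of net cost to the contributor — now above 1 — so contributing fully is weakly dominant for every player.
So the Nash equilibrium is full contribution by all 9; the group earns 2.9 × 3.70 × 117 = 1255.41.

1255.41 hours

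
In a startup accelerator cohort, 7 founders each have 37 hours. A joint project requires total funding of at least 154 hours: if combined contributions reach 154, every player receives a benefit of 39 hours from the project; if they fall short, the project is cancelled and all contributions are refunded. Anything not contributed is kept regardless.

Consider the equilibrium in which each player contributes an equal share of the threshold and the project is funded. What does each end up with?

54 hours

Equal share of the threshold: 154/7 = 22.
At this profile no one gains by cutting their contribution: any cut drops the total below 154, the project is cancelled, contributions are refunded, and the deviator ends with 37, which is less than 37 − 22 + 39 = 54. Contributing more than 22 just wastes the excess. So contributing exactly 22 is a best response.
Each player's payoff: 37 − 22 + 39 = 54.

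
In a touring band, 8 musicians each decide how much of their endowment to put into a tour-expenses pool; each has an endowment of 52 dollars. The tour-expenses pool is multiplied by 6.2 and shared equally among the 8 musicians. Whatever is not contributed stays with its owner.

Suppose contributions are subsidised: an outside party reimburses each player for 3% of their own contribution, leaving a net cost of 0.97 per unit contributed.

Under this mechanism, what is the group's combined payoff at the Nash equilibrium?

416.00 dollars

The effective private return is (6.2/8) / 0.97 = 0.7990, which is still under 1, so the mechanism doesn't change anyone's dominant strategy: zero contribution.
At the Nash equilibrium no one contributes; group total payoff = 8 × 52 = 416.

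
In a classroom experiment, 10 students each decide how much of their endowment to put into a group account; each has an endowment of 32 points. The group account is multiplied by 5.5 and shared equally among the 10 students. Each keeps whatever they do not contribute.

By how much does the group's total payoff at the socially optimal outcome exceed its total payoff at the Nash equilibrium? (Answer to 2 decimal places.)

1440.00 points

Each contributed unit returns 5.5/10 = 0.5500 to its contributor — below 1 — so contributing 0 is dominant for every player. At the Nash equilibrium everyone keeps their 32, and the group total is 10 × 32 = 320.
Each contributed unit returns 5.500 to the group as a whole (0.5500 to each of 10 players), which exceeds 1, so the social optimum is full contribution: group total = 5.500 × 320 = 1760.00.
Efficiency loss = 1760.00 − 320 = 1440.00.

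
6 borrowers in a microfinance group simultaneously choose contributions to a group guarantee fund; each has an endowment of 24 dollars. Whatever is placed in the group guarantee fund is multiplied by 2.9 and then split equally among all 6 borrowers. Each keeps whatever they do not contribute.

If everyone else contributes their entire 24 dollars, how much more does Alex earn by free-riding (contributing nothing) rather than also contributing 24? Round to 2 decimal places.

Switching from a contribution of 24 to 0 lets Alex keep an extra 24 dollars, but lowers the group guarantee fund by 24, which costs Alex their own share of that drop: 2.9/6 × 24 = 11.60.
Net gain = 24 − 11.60 = 12.40. The private return per contributed unit (0.4833) is below 1, so free-riding is indeed the best response regardless of what the others do.

12.40 dollars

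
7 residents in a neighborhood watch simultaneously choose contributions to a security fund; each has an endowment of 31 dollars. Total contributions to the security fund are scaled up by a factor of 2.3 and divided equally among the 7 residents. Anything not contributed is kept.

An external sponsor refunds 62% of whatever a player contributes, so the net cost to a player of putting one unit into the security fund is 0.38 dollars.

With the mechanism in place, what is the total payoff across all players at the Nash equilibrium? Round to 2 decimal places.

The effective private return is (2.3/7) / 0.38 = 0.8647, which is still under 1, so the mechanism doesn't change anyone's dominant strategy: zero contribution.
At the Nash equilibrium no one contributes; group total payoff = 7 × 31 = 217.

217.00 dollars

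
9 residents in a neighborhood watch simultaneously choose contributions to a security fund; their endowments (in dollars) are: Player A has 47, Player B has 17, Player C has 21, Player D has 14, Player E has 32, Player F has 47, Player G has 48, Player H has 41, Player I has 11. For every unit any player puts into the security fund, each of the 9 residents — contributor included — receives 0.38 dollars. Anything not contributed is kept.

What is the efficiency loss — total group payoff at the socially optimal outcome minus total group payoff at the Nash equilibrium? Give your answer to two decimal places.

672.76 dollars

The private return per contributed unit is 0.38 < 1 for everyone, so the Nash equilibrium is zero contribution and the group total is Σ E_j = 47 + 17 + 21 + 14 + 32 + 47 + 48 + 41 + 11 = 278.
Each contributed unit returns 3.420 to the group, so the social optimum is full contribution by everyone: group total = 3.420 × 278 = 950.76.
Efficiency loss = (3.420 − 1) × 278 = 672.76.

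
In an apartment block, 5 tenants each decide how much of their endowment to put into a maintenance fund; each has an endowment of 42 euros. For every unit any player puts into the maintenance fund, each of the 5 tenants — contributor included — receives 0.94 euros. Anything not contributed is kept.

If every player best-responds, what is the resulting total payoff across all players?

210.00 euros

The private return per contributed unit is 0.94 < 1, so contributing 0 is dominant for every player. At the Nash equilibrium everyone keeps their 42, and the group total is 5 × 42 = 210.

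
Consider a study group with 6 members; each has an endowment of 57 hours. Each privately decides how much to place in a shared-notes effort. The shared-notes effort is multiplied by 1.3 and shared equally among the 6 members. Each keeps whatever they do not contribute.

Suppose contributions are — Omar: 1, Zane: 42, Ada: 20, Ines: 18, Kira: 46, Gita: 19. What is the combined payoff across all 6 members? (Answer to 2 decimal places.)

385.80 hours

Total contributed: 1 + 42 + 20 + 18 + 46 + 19 = 146; total kept: 6 × 57 − 146 = 196.
The shared-notes effort pays out 1.3 × 146 = 189.80 in aggregate.
Group total = 196 + 189.80 = 385.80.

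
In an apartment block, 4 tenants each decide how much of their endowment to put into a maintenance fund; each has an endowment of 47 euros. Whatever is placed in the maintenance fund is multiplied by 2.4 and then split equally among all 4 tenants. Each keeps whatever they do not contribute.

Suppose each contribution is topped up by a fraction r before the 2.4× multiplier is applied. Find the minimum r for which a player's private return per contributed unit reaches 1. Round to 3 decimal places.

With matching at rate r, one contributed unit becomes (1 + r) in the maintenance fund and returns 2.4 × (1 + r) / 4 to the contributor.
Setting this equal to 1: 1 + r = 4/2.4 = 1.6667.
So the minimum matching rate is r = 1.6667 − 1 = 0.667.

0.667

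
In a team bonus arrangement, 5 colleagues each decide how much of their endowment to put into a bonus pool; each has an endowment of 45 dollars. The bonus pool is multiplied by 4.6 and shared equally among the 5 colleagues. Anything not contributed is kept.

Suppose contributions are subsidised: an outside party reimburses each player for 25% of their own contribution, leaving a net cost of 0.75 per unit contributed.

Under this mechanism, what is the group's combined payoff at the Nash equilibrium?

1091.25 dollars

The effective private return per unit is now (4.6/5) / 0.75 = 1.2267 > 1, so every player's dominant strategy flips to full contribution.
At the Nash equilibrium everyone contributes 45. Group total payoff = 5 × (45 × 0.25 + 4.6 × 45) = 1091.25.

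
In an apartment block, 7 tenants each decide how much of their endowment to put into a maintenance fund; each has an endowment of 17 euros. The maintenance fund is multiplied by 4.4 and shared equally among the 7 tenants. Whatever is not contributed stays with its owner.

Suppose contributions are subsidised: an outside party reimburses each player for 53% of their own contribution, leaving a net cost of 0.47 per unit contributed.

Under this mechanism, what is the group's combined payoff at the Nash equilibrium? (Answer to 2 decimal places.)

586.67 euros

The effective private return per unit is now (4.4/7) / 0.47 = 1.3374 > 1, so every player's dominant strategy flips to full contribution.
So the Nash equilibrium is full contribution by all 7; the group earns 7 × (17 × 0.53 + 4.4 × 17) = 586.67.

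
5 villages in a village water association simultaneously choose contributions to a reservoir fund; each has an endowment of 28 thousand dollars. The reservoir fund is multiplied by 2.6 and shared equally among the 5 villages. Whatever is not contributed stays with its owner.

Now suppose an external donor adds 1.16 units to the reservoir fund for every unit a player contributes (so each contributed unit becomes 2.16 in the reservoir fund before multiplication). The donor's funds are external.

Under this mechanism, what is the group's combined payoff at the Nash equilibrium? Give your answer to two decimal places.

786.24 thousand dollars

With the mechanism, a contributed unit returns 2.6 × 2.16 / 5 = 1.1232 per unit of net cost to the contributor — now above 1 — so contributing fully is weakly dominant for every player.
So the Nash equilibrium is full contribution by all 5; the group earns 2.6 × 2.16 × 140 = 786.24.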